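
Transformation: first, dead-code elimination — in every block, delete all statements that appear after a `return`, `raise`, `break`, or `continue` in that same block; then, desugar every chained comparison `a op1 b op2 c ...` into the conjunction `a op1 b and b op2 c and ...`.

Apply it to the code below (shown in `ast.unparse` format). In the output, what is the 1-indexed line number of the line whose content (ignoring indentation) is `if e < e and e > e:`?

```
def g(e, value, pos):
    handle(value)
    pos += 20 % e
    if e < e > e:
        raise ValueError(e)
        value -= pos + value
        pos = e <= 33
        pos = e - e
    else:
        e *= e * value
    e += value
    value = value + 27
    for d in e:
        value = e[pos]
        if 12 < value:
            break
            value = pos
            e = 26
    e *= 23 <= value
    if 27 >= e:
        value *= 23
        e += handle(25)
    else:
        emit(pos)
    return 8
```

4

Transformed code:
def g(e, value, pos):
    handle(value)
    pos += 20 % e
    if e < e and e > e:
        raise ValueError(e)
    else:
        e *= e * value
    e += value
    value = value + 27
    for d in e:
        value = e[pos]
        if 12 < value:
            break
    e *= 23 <= value
    if 27 >= e:
        value *= 23
        e += handle(25)
    else:
        emit(pos)
    return 8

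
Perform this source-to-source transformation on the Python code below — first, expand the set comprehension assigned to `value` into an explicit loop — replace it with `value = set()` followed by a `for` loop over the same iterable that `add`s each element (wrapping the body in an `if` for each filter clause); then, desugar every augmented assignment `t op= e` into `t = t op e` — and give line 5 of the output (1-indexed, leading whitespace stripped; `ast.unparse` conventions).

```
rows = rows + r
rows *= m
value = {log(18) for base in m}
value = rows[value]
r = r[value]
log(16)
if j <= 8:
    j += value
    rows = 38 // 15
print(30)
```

value.add(log(18))

Transformed code:
rows = rows + r
rows = rows * m
value = set()
for base in m:
    value.add(log(18))
value = rows[value]
r = r[value]
log(16)
if j <= 8:
    j = j + value
    rows = 38 // 15
print(30)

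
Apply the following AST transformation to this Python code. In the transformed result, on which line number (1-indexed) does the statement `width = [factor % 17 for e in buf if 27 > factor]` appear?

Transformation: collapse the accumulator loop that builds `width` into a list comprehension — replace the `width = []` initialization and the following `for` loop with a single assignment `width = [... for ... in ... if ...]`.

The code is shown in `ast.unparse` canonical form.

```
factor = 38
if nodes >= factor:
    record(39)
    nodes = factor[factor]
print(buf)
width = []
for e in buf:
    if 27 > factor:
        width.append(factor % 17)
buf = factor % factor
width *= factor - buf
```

Transformed code:
factor = 38
if nodes >= factor:
    record(39)
    nodes = factor[factor]
print(buf)
width = [factor % 17 for e in buf if 27 > factor]
buf = factor % factor
width *= factor - buf

6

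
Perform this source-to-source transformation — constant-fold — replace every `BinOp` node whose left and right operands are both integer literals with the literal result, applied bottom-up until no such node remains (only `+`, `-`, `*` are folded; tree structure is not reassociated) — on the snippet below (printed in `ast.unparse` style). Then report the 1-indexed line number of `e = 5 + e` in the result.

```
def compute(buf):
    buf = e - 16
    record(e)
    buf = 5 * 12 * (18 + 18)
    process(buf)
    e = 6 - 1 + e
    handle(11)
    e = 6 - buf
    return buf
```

Transformed code:
def compute(buf):
    buf = e - 16
    record(e)
    buf = 2160
    process(buf)
    e = 5 + e
    handle(11)
    e = 6 - buf
    return buf

6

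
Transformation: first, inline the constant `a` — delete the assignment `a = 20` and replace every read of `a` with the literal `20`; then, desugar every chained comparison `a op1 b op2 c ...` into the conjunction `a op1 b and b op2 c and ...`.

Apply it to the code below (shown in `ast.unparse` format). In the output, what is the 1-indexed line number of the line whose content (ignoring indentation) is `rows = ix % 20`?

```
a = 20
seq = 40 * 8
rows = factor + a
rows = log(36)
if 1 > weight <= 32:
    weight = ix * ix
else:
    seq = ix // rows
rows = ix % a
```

Transformed code:
seq = 40 * 8
rows = factor + 20
rows = log(36)
if 1 > weight and weight <= 32:
    weight = ix * ix
else:
    seq = ix // rows
rows = ix % 20

8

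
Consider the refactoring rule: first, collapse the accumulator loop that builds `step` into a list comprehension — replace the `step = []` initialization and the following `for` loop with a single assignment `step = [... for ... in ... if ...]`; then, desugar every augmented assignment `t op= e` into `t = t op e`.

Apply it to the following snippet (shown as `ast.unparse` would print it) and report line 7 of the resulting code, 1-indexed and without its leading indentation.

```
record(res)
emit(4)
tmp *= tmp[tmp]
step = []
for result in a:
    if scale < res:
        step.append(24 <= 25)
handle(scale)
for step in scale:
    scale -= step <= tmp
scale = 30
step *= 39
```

scale = scale - (step <= tmp)

Transformed code:
record(res)
emit(4)
tmp = tmp * tmp[tmp]
step = [24 <= 25 for result in a if scale < res]
handle(scale)
for step in scale:
    scale = scale - (step <= tmp)
scale = 30
step = step * 39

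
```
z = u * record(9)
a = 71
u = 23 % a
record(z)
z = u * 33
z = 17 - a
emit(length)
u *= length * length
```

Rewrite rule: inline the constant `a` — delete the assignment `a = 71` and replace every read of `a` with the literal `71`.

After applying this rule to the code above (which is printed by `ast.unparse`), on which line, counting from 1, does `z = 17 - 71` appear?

Transformed code:
z = u * record(9)
u = 23 % 71
record(z)
z = u * 33
z = 17 - 71
emit(length)
u *= length * length

5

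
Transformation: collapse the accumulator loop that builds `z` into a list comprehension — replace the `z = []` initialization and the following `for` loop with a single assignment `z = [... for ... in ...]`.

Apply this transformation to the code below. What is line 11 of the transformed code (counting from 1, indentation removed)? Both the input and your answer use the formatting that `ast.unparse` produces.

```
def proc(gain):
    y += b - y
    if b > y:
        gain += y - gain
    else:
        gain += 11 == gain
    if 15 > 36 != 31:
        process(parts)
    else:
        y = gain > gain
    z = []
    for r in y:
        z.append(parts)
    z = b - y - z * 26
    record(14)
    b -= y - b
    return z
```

z = [parts for r in y]

Transformed code:
def proc(gain):
    y += b - y
    if b > y:
        gain += y - gain
    else:
        gain += 11 == gain
    if 15 > 36 != 31:
        process(parts)
    else:
        y = gain > gain
    z = [parts for r in y]
    z = b - y - z * 26
    record(14)
    b -= y - b
    return z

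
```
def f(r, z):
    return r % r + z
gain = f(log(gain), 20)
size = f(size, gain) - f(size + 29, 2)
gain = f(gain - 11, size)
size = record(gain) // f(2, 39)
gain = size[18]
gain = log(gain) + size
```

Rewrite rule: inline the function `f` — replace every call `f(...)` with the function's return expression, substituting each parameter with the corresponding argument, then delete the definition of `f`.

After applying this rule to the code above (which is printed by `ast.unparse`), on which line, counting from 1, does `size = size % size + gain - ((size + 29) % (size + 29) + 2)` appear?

Transformed code:
gain = log(gain) % log(gain) + 20
size = size % size + gain - ((size + 29) % (size + 29) + 2)
gain = (gain - 11) % (gain - 11) + size
size = record(gain) // (2 % 2 + 39)
gain = size[18]
gain = log(gain) + size

2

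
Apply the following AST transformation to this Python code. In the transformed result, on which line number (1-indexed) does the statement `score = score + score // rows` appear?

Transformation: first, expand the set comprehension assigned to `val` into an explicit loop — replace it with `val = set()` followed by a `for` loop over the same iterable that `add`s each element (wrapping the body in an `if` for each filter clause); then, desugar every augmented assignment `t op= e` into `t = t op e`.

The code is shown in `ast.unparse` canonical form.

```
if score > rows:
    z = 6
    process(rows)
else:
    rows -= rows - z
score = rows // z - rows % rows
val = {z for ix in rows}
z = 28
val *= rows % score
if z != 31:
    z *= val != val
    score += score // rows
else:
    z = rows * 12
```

Transformed code:
if score > rows:
    z = 6
    process(rows)
else:
    rows = rows - (rows - z)
score = rows // z - rows % rows
val = set()
for ix in rows:
    val.add(z)
z = 28
val = val * (rows % score)
if z != 31:
    z = z * (val != val)
    score = score + score // rows
else:
    z = rows * 12

14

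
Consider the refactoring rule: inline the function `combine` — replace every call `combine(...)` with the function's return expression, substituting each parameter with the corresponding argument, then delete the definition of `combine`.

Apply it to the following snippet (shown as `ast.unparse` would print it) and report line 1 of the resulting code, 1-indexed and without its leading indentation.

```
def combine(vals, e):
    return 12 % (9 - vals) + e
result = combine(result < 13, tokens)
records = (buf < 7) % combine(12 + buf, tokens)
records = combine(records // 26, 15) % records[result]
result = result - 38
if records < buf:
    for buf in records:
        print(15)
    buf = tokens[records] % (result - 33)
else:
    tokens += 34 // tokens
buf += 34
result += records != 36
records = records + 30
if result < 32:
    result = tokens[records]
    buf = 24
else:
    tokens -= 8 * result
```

Transformed code:
result = 12 % (9 - (result < 13)) + tokens
records = (buf < 7) % (12 % (9 - (12 + buf)) + tokens)
records = (12 % (9 - records // 26) + 15) % records[result]
result = result - 38
if records < buf:
    for buf in records:
        print(15)
    buf = tokens[records] % (result - 33)
else:
    tokens += 34 // tokens
buf += 34
result += records != 36
records = records + 30
if result < 32:
    result = tokens[records]
    buf = 24
else:
    tokens -= 8 * result

result = 12 % (9 - (result < 13)) + tokens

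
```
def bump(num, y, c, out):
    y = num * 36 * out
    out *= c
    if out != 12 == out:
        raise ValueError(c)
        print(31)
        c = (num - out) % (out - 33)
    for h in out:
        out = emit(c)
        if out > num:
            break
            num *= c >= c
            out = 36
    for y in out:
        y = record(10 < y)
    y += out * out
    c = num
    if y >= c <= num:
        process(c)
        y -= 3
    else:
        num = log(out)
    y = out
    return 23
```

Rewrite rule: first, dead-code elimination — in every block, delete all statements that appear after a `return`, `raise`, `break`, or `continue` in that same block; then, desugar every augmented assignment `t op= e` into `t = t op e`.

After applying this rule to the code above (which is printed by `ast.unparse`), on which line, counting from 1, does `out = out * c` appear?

Transformed code:
def bump(num, y, c, out):
    y = num * 36 * out
    out = out * c
    if out != 12 == out:
        raise ValueError(c)
    for h in out:
        out = emit(c)
        if out > num:
            break
    for y in out:
        y = record(10 < y)
    y = y + out * out
    c = num
    if y >= c <= num:
        process(c)
        y = y - 3
    else:
        num = log(out)
    y = out
    return 23

3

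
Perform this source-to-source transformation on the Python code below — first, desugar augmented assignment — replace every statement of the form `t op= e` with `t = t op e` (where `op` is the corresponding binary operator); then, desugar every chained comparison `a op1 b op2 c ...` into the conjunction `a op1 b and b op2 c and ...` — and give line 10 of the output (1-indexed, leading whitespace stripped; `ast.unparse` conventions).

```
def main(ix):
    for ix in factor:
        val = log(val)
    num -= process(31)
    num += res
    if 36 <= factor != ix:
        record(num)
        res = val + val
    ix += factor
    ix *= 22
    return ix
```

Transformed code:
def main(ix):
    for ix in factor:
        val = log(val)
    num = num - process(31)
    num = num + res
    if 36 <= factor and factor != ix:
        record(num)
        res = val + val
    ix = ix + factor
    ix = ix * 22
    return ix

ix = ix * 22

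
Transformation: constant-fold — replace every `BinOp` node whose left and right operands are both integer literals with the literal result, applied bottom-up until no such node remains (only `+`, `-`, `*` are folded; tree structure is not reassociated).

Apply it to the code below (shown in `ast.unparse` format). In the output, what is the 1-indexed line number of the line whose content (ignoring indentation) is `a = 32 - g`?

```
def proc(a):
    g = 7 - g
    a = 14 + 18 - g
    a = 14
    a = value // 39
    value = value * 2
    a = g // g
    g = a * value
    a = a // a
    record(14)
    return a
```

Transformed code:
def proc(a):
    g = 7 - g
    a = 32 - g
    a = 14
    a = value // 39
    value = value * 2
    a = g // g
    g = a * value
    a = a // a
    record(14)
    return a

3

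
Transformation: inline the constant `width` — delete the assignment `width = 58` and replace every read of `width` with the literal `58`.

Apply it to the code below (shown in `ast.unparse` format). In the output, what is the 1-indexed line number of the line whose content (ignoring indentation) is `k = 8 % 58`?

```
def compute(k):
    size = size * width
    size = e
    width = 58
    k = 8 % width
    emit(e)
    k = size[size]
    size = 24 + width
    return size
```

4

Transformed code:
def compute(k):
    size = size * 58
    size = e
    k = 8 % 58
    emit(e)
    k = size[size]
    size = 24 + 58
    return size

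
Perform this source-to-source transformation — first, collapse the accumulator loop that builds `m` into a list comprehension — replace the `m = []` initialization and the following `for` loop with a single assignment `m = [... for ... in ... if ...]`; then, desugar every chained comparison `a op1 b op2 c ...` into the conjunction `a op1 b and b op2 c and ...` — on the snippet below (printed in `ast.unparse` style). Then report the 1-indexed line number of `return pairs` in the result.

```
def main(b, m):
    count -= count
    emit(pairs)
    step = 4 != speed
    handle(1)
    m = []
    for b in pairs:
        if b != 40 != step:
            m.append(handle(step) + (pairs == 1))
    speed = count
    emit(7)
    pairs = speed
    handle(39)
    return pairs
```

Transformed code:
def main(b, m):
    count -= count
    emit(pairs)
    step = 4 != speed
    handle(1)
    m = [handle(step) + (pairs == 1) for b in pairs if b != 40 and 40 != step]
    speed = count
    emit(7)
    pairs = speed
    handle(39)
    return pairs

11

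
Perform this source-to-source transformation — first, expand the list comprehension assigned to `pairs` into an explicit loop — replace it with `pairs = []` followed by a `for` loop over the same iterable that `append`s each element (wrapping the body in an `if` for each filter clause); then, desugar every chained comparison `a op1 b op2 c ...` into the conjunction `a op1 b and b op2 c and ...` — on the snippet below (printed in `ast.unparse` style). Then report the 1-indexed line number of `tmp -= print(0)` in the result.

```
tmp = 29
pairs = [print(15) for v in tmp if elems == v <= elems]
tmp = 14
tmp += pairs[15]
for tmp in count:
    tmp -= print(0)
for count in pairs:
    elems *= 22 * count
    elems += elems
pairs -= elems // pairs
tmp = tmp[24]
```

9

Transformed code:
tmp = 29
pairs = []
for v in tmp:
    if elems == v and v <= elems:
        pairs.append(print(15))
tmp = 14
tmp += pairs[15]
for tmp in count:
    tmp -= print(0)
for count in pairs:
    elems *= 22 * count
    elems += elems
pairs -= elems // pairs
tmp = tmp[24]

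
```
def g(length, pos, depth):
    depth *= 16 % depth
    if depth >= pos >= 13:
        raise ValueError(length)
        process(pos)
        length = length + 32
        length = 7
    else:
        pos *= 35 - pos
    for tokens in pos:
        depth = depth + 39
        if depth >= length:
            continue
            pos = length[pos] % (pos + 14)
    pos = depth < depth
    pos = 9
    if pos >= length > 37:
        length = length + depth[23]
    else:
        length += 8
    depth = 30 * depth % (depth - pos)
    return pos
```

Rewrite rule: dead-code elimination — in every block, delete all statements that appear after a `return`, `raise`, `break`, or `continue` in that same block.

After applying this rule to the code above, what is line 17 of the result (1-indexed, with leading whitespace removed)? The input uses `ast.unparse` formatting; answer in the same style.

depth = 30 * depth % (depth - pos)

Transformed code:
def g(length, pos, depth):
    depth *= 16 % depth
    if depth >= pos >= 13:
        raise ValueError(length)
    else:
        pos *= 35 - pos
    for tokens in pos:
        depth = depth + 39
        if depth >= length:
            continue
    pos = depth < depth
    pos = 9
    if pos >= length > 37:
        length = length + depth[23]
    else:
        length += 8
    depth = 30 * depth % (depth - pos)
    return pos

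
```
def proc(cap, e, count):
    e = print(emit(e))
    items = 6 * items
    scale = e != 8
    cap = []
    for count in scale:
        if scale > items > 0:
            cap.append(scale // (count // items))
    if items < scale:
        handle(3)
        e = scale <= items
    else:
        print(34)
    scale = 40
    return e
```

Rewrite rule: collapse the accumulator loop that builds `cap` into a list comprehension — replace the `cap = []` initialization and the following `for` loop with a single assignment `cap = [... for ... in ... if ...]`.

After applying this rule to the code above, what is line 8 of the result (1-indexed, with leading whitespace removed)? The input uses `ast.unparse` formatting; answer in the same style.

Transformed code:
def proc(cap, e, count):
    e = print(emit(e))
    items = 6 * items
    scale = e != 8
    cap = [scale // (count // items) for count in scale if scale > items > 0]
    if items < scale:
        handle(3)
        e = scale <= items
    else:
        print(34)
    scale = 40
    return e

e = scale <= items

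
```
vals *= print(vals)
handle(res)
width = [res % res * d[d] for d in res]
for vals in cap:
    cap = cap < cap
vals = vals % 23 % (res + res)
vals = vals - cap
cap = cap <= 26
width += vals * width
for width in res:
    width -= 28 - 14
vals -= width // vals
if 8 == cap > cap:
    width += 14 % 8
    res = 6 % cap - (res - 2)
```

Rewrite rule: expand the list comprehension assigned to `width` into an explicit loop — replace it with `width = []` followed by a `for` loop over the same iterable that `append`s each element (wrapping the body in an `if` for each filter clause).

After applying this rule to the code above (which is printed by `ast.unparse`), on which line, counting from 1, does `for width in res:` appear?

12

Transformed code:
vals *= print(vals)
handle(res)
width = []
for d in res:
    width.append(res % res * d[d])
for vals in cap:
    cap = cap < cap
vals = vals % 23 % (res + res)
vals = vals - cap
cap = cap <= 26
width += vals * width
for width in res:
    width -= 28 - 14
vals -= width // vals
if 8 == cap > cap:
    width += 14 % 8
    res = 6 % cap - (res - 2)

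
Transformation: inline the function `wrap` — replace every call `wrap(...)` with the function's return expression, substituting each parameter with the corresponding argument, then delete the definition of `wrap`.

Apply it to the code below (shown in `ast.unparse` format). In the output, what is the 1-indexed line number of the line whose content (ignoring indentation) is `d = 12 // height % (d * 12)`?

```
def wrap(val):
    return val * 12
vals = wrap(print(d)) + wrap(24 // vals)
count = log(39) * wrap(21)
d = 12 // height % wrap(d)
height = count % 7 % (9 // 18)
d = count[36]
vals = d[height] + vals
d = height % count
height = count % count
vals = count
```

Transformed code:
vals = print(d) * 12 + 24 // vals * 12
count = log(39) * (21 * 12)
d = 12 // height % (d * 12)
height = count % 7 % (9 // 18)
d = count[36]
vals = d[height] + vals
d = height % count
height = count % count
vals = count

3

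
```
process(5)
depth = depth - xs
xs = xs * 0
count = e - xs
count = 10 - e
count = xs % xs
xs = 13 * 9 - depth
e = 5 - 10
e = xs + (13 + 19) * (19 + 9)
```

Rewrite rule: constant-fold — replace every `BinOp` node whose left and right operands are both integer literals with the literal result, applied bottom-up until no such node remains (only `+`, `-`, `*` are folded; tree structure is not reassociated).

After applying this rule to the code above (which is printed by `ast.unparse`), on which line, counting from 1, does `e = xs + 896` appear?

9

Transformed code:
process(5)
depth = depth - xs
xs = xs * 0
count = e - xs
count = 10 - e
count = xs % xs
xs = 117 - depth
e = -5
e = xs + 896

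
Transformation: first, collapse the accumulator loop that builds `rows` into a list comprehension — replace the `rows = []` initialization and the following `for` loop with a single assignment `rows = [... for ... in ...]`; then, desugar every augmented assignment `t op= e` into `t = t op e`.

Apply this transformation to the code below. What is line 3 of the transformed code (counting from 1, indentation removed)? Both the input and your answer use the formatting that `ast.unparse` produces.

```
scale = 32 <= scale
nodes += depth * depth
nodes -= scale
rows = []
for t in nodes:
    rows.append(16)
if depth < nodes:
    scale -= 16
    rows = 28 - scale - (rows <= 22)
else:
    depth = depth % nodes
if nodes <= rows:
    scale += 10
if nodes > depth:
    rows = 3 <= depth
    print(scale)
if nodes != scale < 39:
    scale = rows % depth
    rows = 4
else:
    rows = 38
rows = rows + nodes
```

nodes = nodes - scale

Transformed code:
scale = 32 <= scale
nodes = nodes + depth * depth
nodes = nodes - scale
rows = [16 for t in nodes]
if depth < nodes:
    scale = scale - 16
    rows = 28 - scale - (rows <= 22)
else:
    depth = depth % nodes
if nodes <= rows:
    scale = scale + 10
if nodes > depth:
    rows = 3 <= depth
    print(scale)
if nodes != scale < 39:
    scale = rows % depth
    rows = 4
else:
    rows = 38
rows = rows + nodes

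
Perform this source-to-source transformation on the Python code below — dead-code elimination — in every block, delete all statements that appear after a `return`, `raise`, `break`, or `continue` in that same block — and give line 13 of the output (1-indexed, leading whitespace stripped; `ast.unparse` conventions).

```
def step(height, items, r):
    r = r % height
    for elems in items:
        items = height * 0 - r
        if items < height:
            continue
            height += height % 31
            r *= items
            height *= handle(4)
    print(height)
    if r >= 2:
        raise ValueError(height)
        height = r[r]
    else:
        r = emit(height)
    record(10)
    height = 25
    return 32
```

Transformed code:
def step(height, items, r):
    r = r % height
    for elems in items:
        items = height * 0 - r
        if items < height:
            continue
    print(height)
    if r >= 2:
        raise ValueError(height)
    else:
        r = emit(height)
    record(10)
    height = 25
    return 32

height = 25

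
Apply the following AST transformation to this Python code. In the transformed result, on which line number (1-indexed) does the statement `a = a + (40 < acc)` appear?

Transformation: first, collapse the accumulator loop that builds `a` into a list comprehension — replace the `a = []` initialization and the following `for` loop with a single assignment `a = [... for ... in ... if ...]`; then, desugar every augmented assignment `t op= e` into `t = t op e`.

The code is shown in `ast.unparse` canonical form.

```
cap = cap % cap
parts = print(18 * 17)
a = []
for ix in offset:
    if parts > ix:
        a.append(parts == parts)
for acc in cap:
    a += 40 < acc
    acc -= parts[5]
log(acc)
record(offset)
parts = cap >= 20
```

Transformed code:
cap = cap % cap
parts = print(18 * 17)
a = [parts == parts for ix in offset if parts > ix]
for acc in cap:
    a = a + (40 < acc)
    acc = acc - parts[5]
log(acc)
record(offset)
parts = cap >= 20

5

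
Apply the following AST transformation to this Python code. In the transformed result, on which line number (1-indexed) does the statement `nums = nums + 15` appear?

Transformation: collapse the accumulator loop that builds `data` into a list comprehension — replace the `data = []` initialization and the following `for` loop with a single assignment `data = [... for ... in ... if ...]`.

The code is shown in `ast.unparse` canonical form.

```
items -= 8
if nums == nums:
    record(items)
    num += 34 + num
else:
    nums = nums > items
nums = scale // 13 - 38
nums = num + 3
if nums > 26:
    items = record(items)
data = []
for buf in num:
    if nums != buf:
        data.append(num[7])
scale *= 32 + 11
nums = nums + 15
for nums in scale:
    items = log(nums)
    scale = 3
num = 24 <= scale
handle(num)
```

13

Transformed code:
items -= 8
if nums == nums:
    record(items)
    num += 34 + num
else:
    nums = nums > items
nums = scale // 13 - 38
nums = num + 3
if nums > 26:
    items = record(items)
data = [num[7] for buf in num if nums != buf]
scale *= 32 + 11
nums = nums + 15
for nums in scale:
    items = log(nums)
    scale = 3
num = 24 <= scale
handle(num)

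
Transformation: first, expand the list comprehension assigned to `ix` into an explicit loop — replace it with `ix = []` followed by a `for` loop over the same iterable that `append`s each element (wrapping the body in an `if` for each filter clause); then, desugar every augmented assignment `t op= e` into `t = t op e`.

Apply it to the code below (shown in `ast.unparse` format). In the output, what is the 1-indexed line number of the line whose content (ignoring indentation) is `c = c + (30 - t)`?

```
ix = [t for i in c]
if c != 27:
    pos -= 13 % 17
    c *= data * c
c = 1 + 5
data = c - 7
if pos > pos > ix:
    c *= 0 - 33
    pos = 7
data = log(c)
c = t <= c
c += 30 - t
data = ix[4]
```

Transformed code:
ix = []
for i in c:
    ix.append(t)
if c != 27:
    pos = pos - 13 % 17
    c = c * (data * c)
c = 1 + 5
data = c - 7
if pos > pos > ix:
    c = c * (0 - 33)
    pos = 7
data = log(c)
c = t <= c
c = c + (30 - t)
data = ix[4]

14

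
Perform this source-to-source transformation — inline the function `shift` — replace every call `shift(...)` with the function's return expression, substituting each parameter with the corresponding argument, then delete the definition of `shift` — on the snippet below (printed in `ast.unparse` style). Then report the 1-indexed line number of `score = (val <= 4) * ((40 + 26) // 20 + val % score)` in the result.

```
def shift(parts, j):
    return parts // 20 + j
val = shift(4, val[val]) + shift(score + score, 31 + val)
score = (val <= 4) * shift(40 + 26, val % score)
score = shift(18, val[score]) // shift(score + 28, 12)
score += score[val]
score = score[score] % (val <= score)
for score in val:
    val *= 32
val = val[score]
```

Transformed code:
val = 4 // 20 + val[val] + ((score + score) // 20 + (31 + val))
score = (val <= 4) * ((40 + 26) // 20 + val % score)
score = (18 // 20 + val[score]) // ((score + 28) // 20 + 12)
score += score[val]
score = score[score] % (val <= score)
for score in val:
    val *= 32
val = val[score]

2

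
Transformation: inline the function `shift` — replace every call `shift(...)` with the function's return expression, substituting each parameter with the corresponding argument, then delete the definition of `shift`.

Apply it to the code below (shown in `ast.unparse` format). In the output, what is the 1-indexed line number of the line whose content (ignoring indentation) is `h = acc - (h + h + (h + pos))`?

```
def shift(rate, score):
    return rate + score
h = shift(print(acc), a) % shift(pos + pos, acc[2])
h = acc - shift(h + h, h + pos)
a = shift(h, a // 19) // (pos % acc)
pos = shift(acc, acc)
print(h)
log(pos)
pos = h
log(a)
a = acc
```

Transformed code:
h = (print(acc) + a) % (pos + pos + acc[2])
h = acc - (h + h + (h + pos))
a = (h + a // 19) // (pos % acc)
pos = acc + acc
print(h)
log(pos)
pos = h
log(a)
a = acc

2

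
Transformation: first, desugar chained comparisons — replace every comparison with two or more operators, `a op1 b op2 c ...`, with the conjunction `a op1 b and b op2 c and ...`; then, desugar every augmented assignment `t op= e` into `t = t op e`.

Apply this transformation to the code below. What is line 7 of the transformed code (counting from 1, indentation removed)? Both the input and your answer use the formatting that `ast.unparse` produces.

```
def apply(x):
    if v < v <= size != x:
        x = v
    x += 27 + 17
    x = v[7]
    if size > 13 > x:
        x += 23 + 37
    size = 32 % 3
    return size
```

Transformed code:
def apply(x):
    if v < v and v <= size and (size != x):
        x = v
    x = x + (27 + 17)
    x = v[7]
    if size > 13 and 13 > x:
        x = x + (23 + 37)
    size = 32 % 3
    return size

x = x + (23 + 37)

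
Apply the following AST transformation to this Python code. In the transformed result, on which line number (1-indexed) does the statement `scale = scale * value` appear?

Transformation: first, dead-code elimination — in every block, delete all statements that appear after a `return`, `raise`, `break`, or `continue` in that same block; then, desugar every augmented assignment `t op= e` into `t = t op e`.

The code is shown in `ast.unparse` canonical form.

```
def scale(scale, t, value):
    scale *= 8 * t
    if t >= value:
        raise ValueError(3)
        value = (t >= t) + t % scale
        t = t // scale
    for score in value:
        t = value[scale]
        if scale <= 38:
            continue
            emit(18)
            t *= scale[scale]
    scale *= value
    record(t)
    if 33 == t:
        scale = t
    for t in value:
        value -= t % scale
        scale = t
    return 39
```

9

Transformed code:
def scale(scale, t, value):
    scale = scale * (8 * t)
    if t >= value:
        raise ValueError(3)
    for score in value:
        t = value[scale]
        if scale <= 38:
            continue
    scale = scale * value
    record(t)
    if 33 == t:
        scale = t
    for t in value:
        value = value - t % scale
        scale = t
    return 39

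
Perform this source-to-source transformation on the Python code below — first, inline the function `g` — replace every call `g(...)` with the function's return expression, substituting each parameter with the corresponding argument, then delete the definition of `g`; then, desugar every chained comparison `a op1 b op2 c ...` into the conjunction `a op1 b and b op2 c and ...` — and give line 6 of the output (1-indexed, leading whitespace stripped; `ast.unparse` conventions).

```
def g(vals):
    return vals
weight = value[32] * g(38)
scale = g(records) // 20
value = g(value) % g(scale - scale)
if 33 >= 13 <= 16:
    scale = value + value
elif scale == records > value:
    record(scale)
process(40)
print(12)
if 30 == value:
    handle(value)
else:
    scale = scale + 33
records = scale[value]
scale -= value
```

Transformed code:
weight = value[32] * 38
scale = records // 20
value = value % (scale - scale)
if 33 >= 13 and 13 <= 16:
    scale = value + value
elif scale == records and records > value:
    record(scale)
process(40)
print(12)
if 30 == value:
    handle(value)
else:
    scale = scale + 33
records = scale[value]
scale -= value

elif scale == records and records > value:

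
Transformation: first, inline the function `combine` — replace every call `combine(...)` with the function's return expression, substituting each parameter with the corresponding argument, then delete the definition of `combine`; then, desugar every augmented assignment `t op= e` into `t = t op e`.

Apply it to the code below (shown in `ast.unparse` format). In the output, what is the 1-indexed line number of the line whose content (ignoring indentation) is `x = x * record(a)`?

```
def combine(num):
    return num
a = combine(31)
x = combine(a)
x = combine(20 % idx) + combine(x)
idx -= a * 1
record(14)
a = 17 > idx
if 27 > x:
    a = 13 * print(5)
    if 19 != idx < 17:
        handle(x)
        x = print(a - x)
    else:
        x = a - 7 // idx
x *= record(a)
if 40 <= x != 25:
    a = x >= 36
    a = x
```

Transformed code:
a = 31
x = a
x = 20 % idx + x
idx = idx - a * 1
record(14)
a = 17 > idx
if 27 > x:
    a = 13 * print(5)
    if 19 != idx < 17:
        handle(x)
        x = print(a - x)
    else:
        x = a - 7 // idx
x = x * record(a)
if 40 <= x != 25:
    a = x >= 36
    a = x

14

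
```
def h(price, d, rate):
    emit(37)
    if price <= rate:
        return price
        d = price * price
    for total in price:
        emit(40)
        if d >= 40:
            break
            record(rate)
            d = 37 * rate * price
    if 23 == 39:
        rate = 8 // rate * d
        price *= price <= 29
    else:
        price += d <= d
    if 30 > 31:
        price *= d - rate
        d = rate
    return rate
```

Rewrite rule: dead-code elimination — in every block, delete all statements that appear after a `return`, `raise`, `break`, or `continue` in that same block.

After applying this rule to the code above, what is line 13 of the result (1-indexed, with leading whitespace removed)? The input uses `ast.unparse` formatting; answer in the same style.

price += d <= d

Transformed code:
def h(price, d, rate):
    emit(37)
    if price <= rate:
        return price
    for total in price:
        emit(40)
        if d >= 40:
            break
    if 23 == 39:
        rate = 8 // rate * d
        price *= price <= 29
    else:
        price += d <= d
    if 30 > 31:
        price *= d - rate
        d = rate
    return rate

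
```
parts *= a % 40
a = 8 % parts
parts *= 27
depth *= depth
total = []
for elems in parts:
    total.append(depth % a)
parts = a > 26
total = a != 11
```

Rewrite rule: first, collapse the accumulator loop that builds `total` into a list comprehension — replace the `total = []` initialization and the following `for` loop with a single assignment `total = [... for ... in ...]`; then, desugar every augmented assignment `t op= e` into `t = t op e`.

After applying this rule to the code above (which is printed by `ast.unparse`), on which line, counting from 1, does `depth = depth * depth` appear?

4

Transformed code:
parts = parts * (a % 40)
a = 8 % parts
parts = parts * 27
depth = depth * depth
total = [depth % a for elems in parts]
parts = a > 26
total = a != 11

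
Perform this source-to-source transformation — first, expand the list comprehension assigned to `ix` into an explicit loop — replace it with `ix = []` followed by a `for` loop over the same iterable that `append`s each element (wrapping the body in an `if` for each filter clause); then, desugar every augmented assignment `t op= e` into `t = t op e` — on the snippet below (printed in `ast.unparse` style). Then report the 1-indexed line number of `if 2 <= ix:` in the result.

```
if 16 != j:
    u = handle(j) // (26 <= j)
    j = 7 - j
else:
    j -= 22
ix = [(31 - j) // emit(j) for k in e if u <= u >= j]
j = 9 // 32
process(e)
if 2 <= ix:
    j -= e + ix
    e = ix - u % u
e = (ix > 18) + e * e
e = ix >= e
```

Transformed code:
if 16 != j:
    u = handle(j) // (26 <= j)
    j = 7 - j
else:
    j = j - 22
ix = []
for k in e:
    if u <= u >= j:
        ix.append((31 - j) // emit(j))
j = 9 // 32
process(e)
if 2 <= ix:
    j = j - (e + ix)
    e = ix - u % u
e = (ix > 18) + e * e
e = ix >= e

12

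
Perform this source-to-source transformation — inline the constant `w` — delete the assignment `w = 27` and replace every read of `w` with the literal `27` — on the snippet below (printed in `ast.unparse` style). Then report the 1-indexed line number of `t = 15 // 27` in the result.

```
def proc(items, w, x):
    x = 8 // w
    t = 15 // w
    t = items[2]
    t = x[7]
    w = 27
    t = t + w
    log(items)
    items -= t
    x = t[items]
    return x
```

Transformed code:
def proc(items, w, x):
    x = 8 // 27
    t = 15 // 27
    t = items[2]
    t = x[7]
    t = t + 27
    log(items)
    items -= t
    x = t[items]
    return x

3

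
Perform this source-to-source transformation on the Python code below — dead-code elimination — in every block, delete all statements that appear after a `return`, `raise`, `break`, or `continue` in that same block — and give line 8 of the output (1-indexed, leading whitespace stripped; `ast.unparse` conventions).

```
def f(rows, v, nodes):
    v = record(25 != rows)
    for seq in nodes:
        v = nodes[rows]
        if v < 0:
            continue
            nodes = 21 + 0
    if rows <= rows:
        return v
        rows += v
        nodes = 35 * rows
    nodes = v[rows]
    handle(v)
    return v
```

Transformed code:
def f(rows, v, nodes):
    v = record(25 != rows)
    for seq in nodes:
        v = nodes[rows]
        if v < 0:
            continue
    if rows <= rows:
        return v
    nodes = v[rows]
    handle(v)
    return v

return v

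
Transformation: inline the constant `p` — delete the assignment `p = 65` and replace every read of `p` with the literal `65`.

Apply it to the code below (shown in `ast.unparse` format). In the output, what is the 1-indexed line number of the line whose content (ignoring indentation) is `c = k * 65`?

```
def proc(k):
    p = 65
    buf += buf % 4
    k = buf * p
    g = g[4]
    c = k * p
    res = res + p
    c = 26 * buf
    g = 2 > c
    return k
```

Transformed code:
def proc(k):
    buf += buf % 4
    k = buf * 65
    g = g[4]
    c = k * 65
    res = res + 65
    c = 26 * buf
    g = 2 > c
    return k

5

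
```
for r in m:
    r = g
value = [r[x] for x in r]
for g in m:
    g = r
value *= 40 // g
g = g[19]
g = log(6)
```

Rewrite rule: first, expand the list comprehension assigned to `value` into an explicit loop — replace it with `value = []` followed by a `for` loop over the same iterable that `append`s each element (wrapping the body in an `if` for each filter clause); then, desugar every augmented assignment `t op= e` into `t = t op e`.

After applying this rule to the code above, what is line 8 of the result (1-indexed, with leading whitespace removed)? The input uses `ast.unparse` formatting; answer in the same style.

Transformed code:
for r in m:
    r = g
value = []
for x in r:
    value.append(r[x])
for g in m:
    g = r
value = value * (40 // g)
g = g[19]
g = log(6)

value = value * (40 // g)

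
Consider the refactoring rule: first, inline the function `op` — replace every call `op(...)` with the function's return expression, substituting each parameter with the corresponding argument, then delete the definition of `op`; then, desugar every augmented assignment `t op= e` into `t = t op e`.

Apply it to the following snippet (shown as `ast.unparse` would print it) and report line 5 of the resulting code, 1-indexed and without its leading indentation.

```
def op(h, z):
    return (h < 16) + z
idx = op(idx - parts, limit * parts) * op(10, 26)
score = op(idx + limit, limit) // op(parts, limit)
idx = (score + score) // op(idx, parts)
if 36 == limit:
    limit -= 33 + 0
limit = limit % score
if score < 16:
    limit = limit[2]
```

Transformed code:
idx = ((idx - parts < 16) + limit * parts) * ((10 < 16) + 26)
score = ((idx + limit < 16) + limit) // ((parts < 16) + limit)
idx = (score + score) // ((idx < 16) + parts)
if 36 == limit:
    limit = limit - (33 + 0)
limit = limit % score
if score < 16:
    limit = limit[2]

limit = limit - (33 + 0)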